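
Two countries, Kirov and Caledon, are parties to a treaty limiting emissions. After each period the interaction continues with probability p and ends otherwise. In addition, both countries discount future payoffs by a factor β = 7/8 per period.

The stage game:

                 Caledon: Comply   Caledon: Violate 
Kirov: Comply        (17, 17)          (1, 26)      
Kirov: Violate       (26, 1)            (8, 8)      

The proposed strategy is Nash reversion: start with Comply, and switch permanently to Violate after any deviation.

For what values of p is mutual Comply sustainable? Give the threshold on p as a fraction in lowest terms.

4/7

Expected continuation weight on next period's payoff is β·p = 7/8·p, which plays the role of the discount factor.
Cooperation requires 7/8·p ≥ (26−17)/(26−8) = 1/2, hence p ≥ 4/7.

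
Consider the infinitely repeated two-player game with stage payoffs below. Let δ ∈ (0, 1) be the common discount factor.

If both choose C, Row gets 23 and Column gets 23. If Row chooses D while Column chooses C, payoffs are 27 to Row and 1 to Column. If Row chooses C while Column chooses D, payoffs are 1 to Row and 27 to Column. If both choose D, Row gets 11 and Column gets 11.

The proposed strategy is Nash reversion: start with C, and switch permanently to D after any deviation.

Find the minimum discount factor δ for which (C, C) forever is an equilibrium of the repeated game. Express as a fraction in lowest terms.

23/(1−δ) ≥ 27 + 11δ/(1−δ)
23 ≥ 27 − 16δ
δ ≥ 4/16 = 1/4.

1/4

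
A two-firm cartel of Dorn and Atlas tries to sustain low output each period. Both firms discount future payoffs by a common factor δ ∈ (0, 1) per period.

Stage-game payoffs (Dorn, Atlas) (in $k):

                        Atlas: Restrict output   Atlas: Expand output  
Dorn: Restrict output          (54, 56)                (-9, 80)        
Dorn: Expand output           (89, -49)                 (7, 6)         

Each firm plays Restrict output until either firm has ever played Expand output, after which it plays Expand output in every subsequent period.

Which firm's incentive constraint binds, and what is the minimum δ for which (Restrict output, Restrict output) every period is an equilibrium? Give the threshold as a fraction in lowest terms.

Dorn; δ ≥ 35/82

Dorn's threshold: (89−54)/(89−7) = 35/82.
Atlas's threshold: (80−56)/(80−6) = 12/37.
35/82 > 12/37, so Dorn binds and δ* = 35/82.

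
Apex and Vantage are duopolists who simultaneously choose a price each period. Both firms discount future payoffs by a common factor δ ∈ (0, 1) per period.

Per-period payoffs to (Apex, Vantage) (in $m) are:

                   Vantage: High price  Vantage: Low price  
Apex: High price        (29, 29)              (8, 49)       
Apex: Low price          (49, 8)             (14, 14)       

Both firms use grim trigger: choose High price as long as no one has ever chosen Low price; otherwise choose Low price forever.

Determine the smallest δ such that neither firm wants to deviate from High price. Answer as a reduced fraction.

29/(1−δ) ≥ 49 + 14δ/(1−δ)
29 ≥ 49 − 35δ
δ ≥ 20/35 = 4/7.

4/7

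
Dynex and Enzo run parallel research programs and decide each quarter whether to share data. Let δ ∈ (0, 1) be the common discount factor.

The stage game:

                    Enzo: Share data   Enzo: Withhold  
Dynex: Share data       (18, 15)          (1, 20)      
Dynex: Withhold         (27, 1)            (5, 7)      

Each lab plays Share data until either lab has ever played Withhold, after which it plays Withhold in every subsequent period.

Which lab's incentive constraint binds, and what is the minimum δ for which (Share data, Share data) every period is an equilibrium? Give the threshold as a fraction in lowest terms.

Dynex: cooperation gives 18 each period; deviation gives 27 once then 5 forever.
  18/(1−δ) ≥ 27 + 5δ/(1−δ) ⇒ δ ≥ 9/22.
Enzo: cooperation gives 15 each period; deviation gives 20 once then 7 forever.
  δ ≥ 5/13.
Both must hold, so the binding constraint is Dynex's: δ ≥ 9/22.

Dynex; δ ≥ 9/22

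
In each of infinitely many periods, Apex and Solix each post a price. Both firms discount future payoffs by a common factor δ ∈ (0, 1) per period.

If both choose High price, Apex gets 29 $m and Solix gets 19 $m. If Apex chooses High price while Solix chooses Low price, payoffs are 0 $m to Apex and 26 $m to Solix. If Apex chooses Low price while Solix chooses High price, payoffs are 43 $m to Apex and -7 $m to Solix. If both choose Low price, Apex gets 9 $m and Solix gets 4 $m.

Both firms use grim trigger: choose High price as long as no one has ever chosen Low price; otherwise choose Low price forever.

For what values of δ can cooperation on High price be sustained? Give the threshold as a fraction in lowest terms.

Apex: cooperation gives 29 each period; deviation gives 43 once then 9 forever.
  29/(1−δ) ≥ 43 + 9δ/(1−δ) ⇒ δ ≥ 14/34 = 7/17.
Solix: cooperation gives 19 each period; deviation gives 26 once then 4 forever.
  δ ≥ 7/22.
Both must hold, so the binding constraint is Apex's: δ ≥ 7/17.

7/17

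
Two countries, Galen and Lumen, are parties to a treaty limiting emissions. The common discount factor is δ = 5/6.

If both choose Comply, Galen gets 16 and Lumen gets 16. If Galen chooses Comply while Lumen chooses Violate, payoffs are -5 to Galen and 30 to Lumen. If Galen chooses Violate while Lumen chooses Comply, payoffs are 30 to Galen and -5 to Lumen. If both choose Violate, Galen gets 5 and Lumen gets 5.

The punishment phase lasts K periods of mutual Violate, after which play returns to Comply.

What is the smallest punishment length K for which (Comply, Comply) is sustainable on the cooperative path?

Need Σ_{k=1}^{K} δ^k ≥ (30−16)/(16−5) = 1.2727 at δ = 5/6.
At K = 1 the sum is 0.8333 < 1.2727; at K = 2 it is 1.5278 ≥ 1.2727.
So the minimum punishment length is K = 2.

2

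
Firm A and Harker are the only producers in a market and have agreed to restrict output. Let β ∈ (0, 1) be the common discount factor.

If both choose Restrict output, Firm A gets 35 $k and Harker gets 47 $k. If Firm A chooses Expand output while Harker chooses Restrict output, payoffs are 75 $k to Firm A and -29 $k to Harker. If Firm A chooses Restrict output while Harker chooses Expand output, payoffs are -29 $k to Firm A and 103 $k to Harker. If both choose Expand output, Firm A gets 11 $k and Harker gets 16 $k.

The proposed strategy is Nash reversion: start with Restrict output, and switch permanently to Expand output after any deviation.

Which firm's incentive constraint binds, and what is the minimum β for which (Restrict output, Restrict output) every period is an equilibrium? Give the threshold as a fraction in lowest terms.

Firm A: cooperation gives 35 each period; deviation gives 75 once then 11 forever.
  35/(1−β) ≥ 75 + 11β/(1−β) ⇒ β ≥ 40/64 = 5/8.
Harker: cooperation gives 47 each period; deviation gives 103 once then 16 forever.
  β ≥ 56/87.
Both must hold, so the binding constraint is Harker's: β ≥ 56/87.

Harker; β ≥ 56/87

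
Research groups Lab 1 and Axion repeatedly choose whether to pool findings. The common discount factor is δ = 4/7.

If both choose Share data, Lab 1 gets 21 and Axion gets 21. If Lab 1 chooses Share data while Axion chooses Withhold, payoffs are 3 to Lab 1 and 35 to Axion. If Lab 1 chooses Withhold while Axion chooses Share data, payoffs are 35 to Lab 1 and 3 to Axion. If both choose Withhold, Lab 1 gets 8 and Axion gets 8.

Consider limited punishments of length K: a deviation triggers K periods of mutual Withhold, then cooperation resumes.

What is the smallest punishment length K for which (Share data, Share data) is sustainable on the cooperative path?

3

No profitable deviation requires (21−8)(δ+…+δ^K) ≥ 35−21, i.e. δ+…+δ^K ≥ 14/13 ≈ 1.0769.
With δ = 4/7, the partial sums are K=1: 0.5714, K=2: 0.8980, K=3: 1.0845.
K = 3 is the first length at which the sum reaches 1.0769.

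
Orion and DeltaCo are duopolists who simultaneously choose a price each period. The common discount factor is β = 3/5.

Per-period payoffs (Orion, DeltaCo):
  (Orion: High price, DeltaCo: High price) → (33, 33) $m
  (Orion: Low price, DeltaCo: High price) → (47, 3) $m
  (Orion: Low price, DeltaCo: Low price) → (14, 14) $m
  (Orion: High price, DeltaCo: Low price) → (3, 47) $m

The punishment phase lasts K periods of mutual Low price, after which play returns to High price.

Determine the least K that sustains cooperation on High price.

Need Σ_{k=1}^{K} β^k ≥ (47−33)/(33−14) = 0.7368 at β = 3/5.
At K = 1 the sum is 0.6000 < 0.7368; at K = 2 it is 0.9600 ≥ 0.7368.
So the minimum punishment length is K = 2.

2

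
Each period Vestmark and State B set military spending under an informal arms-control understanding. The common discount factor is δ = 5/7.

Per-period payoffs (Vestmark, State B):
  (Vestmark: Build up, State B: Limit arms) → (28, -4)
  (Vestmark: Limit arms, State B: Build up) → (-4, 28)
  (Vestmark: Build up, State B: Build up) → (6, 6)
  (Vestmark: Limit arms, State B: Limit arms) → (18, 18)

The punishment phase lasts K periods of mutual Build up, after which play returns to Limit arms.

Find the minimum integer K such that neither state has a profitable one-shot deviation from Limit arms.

2

IC: δ(1−δ^K)/(1−δ) ≥ (28−18)/(18−6) = 5/6.
With δ = 5/7: need 1 − δ^K ≥ 5/6·(1−5/7)/(5/7), i.e. δ^K ≤ 0.6667.
Since (5/7)^1 = 0.7143 and (5/7)^2 = 0.5102, the smallest such K is 2.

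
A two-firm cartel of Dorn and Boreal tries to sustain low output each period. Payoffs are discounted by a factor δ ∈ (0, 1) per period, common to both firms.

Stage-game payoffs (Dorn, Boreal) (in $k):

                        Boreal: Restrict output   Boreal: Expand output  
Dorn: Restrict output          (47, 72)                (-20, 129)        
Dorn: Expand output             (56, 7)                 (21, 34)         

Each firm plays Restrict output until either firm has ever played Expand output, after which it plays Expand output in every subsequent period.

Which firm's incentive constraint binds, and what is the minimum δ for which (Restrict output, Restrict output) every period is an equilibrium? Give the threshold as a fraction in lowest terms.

Boreal; δ ≥ 3/5

Dorn: cooperation gives 47 each period; deviation gives 56 once then 21 forever.
  47/(1−δ) ≥ 56 + 21δ/(1−δ) ⇒ δ ≥ 9/35.
Boreal: cooperation gives 72 each period; deviation gives 129 once then 34 forever.
  δ ≥ 57/95 = 3/5.
Both must hold, so the binding constraint is Boreal's: δ ≥ 3/5.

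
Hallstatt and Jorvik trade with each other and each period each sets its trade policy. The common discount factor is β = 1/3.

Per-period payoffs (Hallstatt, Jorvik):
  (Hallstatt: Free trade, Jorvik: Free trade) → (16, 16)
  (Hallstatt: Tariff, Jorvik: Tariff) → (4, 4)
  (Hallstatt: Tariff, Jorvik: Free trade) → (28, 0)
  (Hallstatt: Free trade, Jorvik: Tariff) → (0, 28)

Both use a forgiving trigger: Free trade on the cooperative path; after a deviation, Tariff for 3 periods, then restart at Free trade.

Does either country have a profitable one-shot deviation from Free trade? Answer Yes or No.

Comparing payoff streams over the 4 periods until play realigns: cooperate → 16(1+β+…+β^3); deviate → 28 + 4(β+…+β^3).
Cooperation is sustained iff (16−4)(β+…+β^3) ≥ 28−16.
β+…+β^3 = 1/3·(1−(1/3)^3)/(1−1/3) = 0.4815, and (28−16)/(16−4) = 1.0000.
0.4815 < 1.0000, so cooperation is not sustainable.

Yes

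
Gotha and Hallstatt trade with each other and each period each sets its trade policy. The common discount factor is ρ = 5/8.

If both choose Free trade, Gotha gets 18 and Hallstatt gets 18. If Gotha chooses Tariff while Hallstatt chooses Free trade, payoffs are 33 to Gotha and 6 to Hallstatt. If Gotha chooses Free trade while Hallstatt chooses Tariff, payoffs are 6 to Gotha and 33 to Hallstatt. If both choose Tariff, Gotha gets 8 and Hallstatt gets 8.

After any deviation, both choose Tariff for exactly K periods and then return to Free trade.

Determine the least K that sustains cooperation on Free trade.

5

No profitable deviation requires (18−8)(ρ+…+ρ^K) ≥ 33−18, i.e. ρ+…+ρ^K ≥ 3/2 ≈ 1.5000.
With ρ = 5/8, the partial sums are K=1: 0.6250, K=2: 1.0156, K=3: 1.2598, K=4: 1.4124, K=5: 1.5077.
K = 5 is the first length at which the sum reaches 1.5000.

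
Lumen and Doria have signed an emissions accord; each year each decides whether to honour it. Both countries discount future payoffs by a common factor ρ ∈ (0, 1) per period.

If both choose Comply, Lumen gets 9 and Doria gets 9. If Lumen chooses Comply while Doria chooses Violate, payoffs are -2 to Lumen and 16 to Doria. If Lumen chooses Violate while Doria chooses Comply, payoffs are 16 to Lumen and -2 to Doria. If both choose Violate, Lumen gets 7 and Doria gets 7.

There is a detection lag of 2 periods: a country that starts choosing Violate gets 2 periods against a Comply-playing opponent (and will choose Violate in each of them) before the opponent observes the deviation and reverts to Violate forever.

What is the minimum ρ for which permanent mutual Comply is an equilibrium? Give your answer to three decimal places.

0.882

Deviating for the 2 undetected periods gains 16−9 = 7 per period over cooperation, then loses 9−7 = 2 per period forever once punishment starts.
Gain: 7(1 + ρ + … + ρ^1); loss: 2·ρ^2/(1−ρ).
No profitable deviation ⇔ 7(1−ρ^2) ≤ 2·ρ^2, i.e. ρ^2 ≥ 7/(7+2) = 7/9.
Hence ρ ≥ (7/9)^(1/2) ≈ 0.882.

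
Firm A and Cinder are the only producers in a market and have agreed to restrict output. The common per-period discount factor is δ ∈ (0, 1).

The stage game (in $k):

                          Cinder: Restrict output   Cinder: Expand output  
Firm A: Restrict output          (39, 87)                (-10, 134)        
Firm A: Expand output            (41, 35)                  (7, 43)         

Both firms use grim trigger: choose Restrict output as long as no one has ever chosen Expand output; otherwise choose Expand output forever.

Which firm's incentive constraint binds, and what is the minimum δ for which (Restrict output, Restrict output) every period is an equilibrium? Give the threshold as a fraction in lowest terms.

Cinder; δ ≥ 47/91

For Firm A: deviation gain 41−39 = 2, per-period punishment loss 39−7 = 32. IC gives δ ≥ 2/34 = 1/17.
For Cinder: gain 47, loss 44 per period, so δ ≥ 47/91.
The tighter constraint is Cinder's, so cooperation needs δ ≥ 47/91.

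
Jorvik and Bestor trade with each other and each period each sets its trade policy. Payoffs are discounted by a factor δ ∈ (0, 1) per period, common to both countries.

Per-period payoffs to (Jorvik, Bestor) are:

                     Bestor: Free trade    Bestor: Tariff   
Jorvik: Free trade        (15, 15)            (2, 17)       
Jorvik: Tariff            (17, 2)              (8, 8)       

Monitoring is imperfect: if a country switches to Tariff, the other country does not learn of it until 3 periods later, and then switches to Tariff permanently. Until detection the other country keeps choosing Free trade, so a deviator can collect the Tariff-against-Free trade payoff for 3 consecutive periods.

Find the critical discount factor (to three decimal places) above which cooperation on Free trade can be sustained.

Deviating for the 3 undetected periods gains 17−15 = 2 per period over cooperation, then loses 15−8 = 7 per period forever once punishment starts.
Gain: 2(1 + δ + … + δ^2); loss: 7·δ^3/(1−δ).
No profitable deviation ⇔ 2(1−δ^3) ≤ 7·δ^3, i.e. δ^3 ≥ 2/(2+7) = 2/9.
Hence δ ≥ (2/9)^(1/3) ≈ 0.606.

0.606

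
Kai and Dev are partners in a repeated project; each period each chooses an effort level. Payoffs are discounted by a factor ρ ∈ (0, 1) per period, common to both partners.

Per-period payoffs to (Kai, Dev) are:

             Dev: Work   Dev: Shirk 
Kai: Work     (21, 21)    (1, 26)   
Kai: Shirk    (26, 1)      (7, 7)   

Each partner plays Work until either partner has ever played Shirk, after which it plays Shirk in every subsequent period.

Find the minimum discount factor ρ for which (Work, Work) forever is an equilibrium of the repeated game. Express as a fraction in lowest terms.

Cooperation forever yields 21 each period: 21/(1−ρ).
Deviating yields 26 once, then 7 forever: 26 + 7ρ/(1−ρ).
No profitable deviation requires 21/(1−ρ) ≥ 26 + 7ρ/(1−ρ).
Multiplying by (1−ρ): 21 ≥ 26(1−ρ) + 7ρ = 26 − 19ρ.
So 19ρ ≥ 5, i.e. ρ ≥ 5/19.

5/19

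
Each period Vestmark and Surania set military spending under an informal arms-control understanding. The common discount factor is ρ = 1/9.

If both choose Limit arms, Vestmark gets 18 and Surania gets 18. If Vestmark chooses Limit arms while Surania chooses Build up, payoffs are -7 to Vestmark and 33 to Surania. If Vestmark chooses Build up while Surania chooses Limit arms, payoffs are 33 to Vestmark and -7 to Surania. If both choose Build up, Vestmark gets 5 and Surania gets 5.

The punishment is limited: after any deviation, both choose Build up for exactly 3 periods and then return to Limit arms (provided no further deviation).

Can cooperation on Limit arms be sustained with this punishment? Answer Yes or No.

No

A one-shot deviation gives 33 now, then 5 for 3 periods, then back to 18.
Gain from deviating: (33−18) today; loss: (18−5) in each of the next 3 periods.
No-deviation condition: (18−5)(ρ+…+ρ^3) ≥ 33−18, i.e. ρ+…+ρ^3 ≥ 15/13.
At ρ = 1/9: ρ+…+ρ^3 = 0.1248 < 1.1538.
So cooperation is not sustainable.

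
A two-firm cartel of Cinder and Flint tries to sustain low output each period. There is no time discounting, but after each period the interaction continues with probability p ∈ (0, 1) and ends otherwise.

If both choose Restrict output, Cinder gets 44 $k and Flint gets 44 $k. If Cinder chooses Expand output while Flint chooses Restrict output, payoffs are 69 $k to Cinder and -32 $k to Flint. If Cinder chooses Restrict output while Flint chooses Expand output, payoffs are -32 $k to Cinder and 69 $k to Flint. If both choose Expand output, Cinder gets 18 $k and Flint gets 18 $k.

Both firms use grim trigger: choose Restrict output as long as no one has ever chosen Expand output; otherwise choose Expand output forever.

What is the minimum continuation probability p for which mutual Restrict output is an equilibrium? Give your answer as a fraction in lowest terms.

Expected cooperation value is 44 + p·44 + p²·44 + … = 44/(1−p); deviation gives 69 + p·18/(1−p).
44 ≥ 69(1−p) + 18p ⇒ 51p ≥ 25 ⇒ p ≥ 25/51.

25/51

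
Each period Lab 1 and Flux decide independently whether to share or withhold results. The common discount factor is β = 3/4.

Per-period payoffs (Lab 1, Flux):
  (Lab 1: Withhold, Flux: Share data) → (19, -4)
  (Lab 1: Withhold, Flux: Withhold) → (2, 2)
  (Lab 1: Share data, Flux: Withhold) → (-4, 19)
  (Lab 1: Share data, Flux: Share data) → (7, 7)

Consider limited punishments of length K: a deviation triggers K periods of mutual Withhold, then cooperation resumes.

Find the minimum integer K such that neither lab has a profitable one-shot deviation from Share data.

6

No profitable deviation requires (7−2)(β+…+β^K) ≥ 19−7, i.e. β+…+β^K ≥ 12/5 ≈ 2.4000.
With β = 3/4, the partial sums are K=1: 0.7500, K=2: 1.3125, K=3: 1.7344, K=4: 2.0508, K=5: 2.2881, K=6: 2.4661.
K = 6 is the first length at which the sum reaches 2.4000.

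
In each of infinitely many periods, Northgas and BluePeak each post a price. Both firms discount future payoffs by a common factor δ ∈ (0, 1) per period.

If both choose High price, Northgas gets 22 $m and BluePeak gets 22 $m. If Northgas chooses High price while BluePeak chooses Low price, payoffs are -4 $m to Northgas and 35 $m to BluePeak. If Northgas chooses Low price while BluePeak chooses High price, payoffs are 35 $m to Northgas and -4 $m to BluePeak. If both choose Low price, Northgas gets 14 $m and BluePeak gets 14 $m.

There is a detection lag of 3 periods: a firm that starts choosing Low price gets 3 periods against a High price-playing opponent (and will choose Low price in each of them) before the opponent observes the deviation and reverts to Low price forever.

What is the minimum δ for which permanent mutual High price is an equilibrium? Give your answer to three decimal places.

0.852

The best deviation is to choose Low price for all 3 undetected periods, earning 35 each, then 14 forever once detected.
Deviation value: 35(1−δ^3)/(1−δ) + 14δ^3/(1−δ); cooperation value: 22/(1−δ).
IC: 22 ≥ 35(1−δ^3) + 14δ^3 = 35 − 21δ^3.
So δ^3 ≥ 13/21, giving δ ≥ (13/21)^(1/3) ≈ 0.852.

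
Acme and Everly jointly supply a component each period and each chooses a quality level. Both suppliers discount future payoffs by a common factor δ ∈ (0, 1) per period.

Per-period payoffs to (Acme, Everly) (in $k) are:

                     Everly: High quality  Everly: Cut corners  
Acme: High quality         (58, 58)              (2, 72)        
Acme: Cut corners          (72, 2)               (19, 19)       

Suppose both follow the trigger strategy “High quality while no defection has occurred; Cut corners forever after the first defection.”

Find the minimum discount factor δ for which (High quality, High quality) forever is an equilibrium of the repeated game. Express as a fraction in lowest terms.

14/53

Cooperation forever yields 58 each period: 58/(1−δ).
Deviating yields 72 once, then 19 forever: 72 + 19δ/(1−δ).
No profitable deviation requires 58/(1−δ) ≥ 72 + 19δ/(1−δ).
Multiplying by (1−δ): 58 ≥ 72(1−δ) + 19δ = 72 − 53δ.
So 53δ ≥ 14, i.e. δ ≥ 14/53.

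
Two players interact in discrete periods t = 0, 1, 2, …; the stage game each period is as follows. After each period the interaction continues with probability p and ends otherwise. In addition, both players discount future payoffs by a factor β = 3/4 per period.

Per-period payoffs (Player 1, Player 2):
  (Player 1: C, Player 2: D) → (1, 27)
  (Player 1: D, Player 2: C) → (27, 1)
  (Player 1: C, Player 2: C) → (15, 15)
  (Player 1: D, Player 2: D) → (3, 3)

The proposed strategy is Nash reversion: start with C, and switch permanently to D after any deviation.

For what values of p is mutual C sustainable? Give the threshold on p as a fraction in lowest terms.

2/3

With continuation probability p and discount β, the effective per-period discount factor is βp.
Grim-trigger IC: βp ≥ (27−15)/(27−3) = 1/2.
So p ≥ (1/2)/(3/4) = 2/3.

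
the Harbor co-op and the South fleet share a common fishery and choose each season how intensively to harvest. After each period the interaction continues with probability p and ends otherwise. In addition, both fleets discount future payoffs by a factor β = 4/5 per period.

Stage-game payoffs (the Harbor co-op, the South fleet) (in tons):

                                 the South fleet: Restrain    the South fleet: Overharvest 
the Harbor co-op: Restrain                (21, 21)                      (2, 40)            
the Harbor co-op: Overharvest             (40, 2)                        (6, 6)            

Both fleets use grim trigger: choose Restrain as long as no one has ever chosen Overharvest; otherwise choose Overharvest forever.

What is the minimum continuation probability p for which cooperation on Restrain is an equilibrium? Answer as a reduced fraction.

With continuation probability p and discount β, the effective per-period discount factor is βp.
Grim-trigger IC: βp ≥ (40−21)/(40−6) = 19/34.
So p ≥ (19/34)/(4/5) = 95/136.

95/136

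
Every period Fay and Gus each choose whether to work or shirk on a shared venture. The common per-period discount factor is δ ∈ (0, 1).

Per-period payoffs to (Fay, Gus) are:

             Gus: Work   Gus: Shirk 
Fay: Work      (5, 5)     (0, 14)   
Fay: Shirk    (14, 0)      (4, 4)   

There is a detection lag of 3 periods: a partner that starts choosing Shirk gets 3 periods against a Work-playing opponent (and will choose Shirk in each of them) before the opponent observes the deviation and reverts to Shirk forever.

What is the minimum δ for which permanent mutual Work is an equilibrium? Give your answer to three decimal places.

0.965

Deviating for the 3 undetected periods gains 14−5 = 9 per period over cooperation, then loses 5−4 = 1 per period forever once punishment starts.
Gain: 9(1 + δ + … + δ^2); loss: 1·δ^3/(1−δ).
No profitable deviation ⇔ 9(1−δ^3) ≤ 1·δ^3, i.e. δ^3 ≥ 9/(9+1) = 9/10.
Hence δ ≥ (9/10)^(1/3) ≈ 0.965.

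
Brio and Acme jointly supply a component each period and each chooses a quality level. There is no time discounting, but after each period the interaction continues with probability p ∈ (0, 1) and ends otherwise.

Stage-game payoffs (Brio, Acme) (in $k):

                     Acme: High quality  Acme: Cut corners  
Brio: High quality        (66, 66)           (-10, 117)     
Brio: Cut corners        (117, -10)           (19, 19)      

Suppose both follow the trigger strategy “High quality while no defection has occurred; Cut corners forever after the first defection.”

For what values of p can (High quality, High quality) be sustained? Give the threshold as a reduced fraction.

With no time discounting, the continuation probability p plays the role of the discount factor.
Grim-trigger IC: 66/(1−p) ≥ 117 + 19p/(1−p) ⇒ p ≥ (117−66)/(117−19) = 51/98.

51/98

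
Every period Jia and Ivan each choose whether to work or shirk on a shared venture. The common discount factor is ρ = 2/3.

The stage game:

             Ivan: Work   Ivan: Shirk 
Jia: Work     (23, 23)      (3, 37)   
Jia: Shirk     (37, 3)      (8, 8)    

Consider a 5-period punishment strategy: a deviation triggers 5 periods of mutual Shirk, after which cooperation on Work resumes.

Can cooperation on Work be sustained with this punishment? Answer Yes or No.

Yes

Comparing payoff streams over the 6 periods until play realigns: cooperate → 23(1+ρ+…+ρ^5); deviate → 37 + 8(ρ+…+ρ^5).
Cooperation is sustained iff (23−8)(ρ+…+ρ^5) ≥ 37−23.
ρ+…+ρ^5 = 2/3·(1−(2/3)^5)/(1−2/3) = 1.7366, and (37−23)/(23−8) = 0.9333.
1.7366 ≥ 0.9333, so cooperation is sustainable.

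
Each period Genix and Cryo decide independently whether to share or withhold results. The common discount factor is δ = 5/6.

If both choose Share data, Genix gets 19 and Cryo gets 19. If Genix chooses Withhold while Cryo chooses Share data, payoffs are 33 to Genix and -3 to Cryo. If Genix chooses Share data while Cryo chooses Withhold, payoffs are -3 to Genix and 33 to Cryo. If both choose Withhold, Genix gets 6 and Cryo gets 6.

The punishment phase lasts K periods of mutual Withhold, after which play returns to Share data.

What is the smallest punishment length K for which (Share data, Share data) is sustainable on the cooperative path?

IC: δ(1−δ^K)/(1−δ) ≥ (33−19)/(19−6) = 14/13.
With δ = 5/6: need 1 − δ^K ≥ 14/13·(1−5/6)/(5/6), i.e. δ^K ≤ 0.7846.
Since (5/6)^1 = 0.8333 and (5/6)^2 = 0.6944, the smallest such K is 2.

2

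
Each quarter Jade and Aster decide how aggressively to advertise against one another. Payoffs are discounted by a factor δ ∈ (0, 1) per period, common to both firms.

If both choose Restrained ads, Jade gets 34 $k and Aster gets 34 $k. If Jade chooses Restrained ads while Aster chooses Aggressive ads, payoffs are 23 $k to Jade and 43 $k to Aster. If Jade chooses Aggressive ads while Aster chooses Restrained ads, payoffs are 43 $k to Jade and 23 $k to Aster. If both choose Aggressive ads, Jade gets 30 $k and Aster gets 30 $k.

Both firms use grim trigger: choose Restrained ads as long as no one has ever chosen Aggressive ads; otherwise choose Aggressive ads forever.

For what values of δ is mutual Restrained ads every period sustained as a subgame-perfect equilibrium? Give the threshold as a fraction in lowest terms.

Cooperation forever yields 34 each period: 34/(1−δ).
Deviating yields 43 once, then 30 forever: 43 + 30δ/(1−δ).
No profitable deviation requires 34/(1−δ) ≥ 43 + 30δ/(1−δ).
Multiplying by (1−δ): 34 ≥ 43(1−δ) + 30δ = 43 − 13δ.
So 13δ ≥ 9, i.e. δ ≥ 9/13.

9/13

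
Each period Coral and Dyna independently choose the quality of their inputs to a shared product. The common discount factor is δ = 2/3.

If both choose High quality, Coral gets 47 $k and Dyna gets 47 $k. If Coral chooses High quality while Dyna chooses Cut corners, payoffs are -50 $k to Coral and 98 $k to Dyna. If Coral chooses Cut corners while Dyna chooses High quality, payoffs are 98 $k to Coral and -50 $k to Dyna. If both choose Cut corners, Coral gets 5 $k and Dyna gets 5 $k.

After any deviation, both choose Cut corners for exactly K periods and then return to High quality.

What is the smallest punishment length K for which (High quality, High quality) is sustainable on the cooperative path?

No profitable deviation requires (47−5)(δ+…+δ^K) ≥ 98−47, i.e. δ+…+δ^K ≥ 17/14 ≈ 1.2143.
With δ = 2/3, the partial sums are K=1: 0.6667, K=2: 1.1111, K=3: 1.4074.
K = 3 is the first length at which the sum reaches 1.2143.

3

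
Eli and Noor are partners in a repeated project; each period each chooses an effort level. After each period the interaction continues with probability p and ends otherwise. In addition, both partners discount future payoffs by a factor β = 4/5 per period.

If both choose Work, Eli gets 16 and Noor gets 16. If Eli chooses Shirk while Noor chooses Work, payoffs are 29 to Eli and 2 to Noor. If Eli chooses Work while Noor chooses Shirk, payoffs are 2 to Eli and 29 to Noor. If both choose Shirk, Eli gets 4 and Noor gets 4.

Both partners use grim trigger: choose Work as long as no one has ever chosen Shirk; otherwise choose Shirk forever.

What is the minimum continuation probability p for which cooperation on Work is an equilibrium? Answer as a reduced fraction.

13/20

With continuation probability p and discount β, the effective per-period discount factor is βp.
Grim-trigger IC: βp ≥ (29−16)/(29−4) = 13/25.
So p ≥ (13/25)/(4/5) = 13/20.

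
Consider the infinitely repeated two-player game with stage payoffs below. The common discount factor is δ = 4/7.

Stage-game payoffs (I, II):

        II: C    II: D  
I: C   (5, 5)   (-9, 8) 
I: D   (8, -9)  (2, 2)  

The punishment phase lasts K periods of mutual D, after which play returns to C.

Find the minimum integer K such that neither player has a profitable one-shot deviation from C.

3

IC: δ(1−δ^K)/(1−δ) ≥ (8−5)/(5−2) = 1.
With δ = 4/7: need 1 − δ^K ≥ 1·(1−4/7)/(4/7), i.e. δ^K ≤ 0.2500.
Since (4/7)^2 = 0.3265 and (4/7)^3 = 0.1866, the smallest such K is 3.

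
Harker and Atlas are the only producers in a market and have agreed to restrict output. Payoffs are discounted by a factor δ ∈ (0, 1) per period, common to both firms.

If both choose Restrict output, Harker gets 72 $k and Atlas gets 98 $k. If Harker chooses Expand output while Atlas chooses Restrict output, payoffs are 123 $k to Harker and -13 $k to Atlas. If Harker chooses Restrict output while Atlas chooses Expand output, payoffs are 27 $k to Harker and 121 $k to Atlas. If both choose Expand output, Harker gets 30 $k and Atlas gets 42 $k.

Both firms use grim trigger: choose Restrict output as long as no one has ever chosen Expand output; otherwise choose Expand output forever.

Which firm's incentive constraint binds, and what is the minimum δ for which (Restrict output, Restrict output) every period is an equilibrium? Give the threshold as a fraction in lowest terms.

Harker; δ ≥ 17/31

Harker: cooperation gives 72 each period; deviation gives 123 once then 30 forever.
  72/(1−δ) ≥ 123 + 30δ/(1−δ) ⇒ δ ≥ 51/93 = 17/31.
Atlas: cooperation gives 98 each period; deviation gives 121 once then 42 forever.
  δ ≥ 23/79.
Both must hold, so the binding constraint is Harker's: δ ≥ 17/31.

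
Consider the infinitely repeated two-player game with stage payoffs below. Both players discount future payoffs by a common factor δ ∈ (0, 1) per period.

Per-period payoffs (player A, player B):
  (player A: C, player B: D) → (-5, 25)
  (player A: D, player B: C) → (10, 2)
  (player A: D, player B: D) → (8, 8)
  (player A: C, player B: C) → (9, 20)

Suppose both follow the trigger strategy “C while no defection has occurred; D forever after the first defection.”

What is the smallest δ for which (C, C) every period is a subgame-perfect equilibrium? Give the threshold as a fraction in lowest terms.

1/2

For player A: deviation gain 10−9 = 1, per-period punishment loss 9−8 = 1. IC gives δ ≥ 1/2.
For player B: gain 5, loss 12 per period, so δ ≥ 5/17.
The tighter constraint is player A's, so cooperation needs δ ≥ 1/2.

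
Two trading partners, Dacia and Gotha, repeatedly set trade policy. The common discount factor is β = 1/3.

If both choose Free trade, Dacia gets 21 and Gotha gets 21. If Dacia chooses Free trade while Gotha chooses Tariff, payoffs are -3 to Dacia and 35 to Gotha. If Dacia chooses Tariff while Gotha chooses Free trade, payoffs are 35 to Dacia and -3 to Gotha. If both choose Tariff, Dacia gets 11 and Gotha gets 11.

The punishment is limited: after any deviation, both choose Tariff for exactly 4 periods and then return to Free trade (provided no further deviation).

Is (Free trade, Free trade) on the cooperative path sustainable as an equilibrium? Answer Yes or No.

No

A one-shot deviation gives 35 now, then 11 for 4 periods, then back to 21.
Gain from deviating: (35−21) today; loss: (21−11) in each of the next 4 periods.
No-deviation condition: (21−11)(β+…+β^4) ≥ 35−21, i.e. β+…+β^4 ≥ 7/5.
At β = 1/3: β+…+β^4 = 0.4938 < 1.4000.
So cooperation is not sustainable.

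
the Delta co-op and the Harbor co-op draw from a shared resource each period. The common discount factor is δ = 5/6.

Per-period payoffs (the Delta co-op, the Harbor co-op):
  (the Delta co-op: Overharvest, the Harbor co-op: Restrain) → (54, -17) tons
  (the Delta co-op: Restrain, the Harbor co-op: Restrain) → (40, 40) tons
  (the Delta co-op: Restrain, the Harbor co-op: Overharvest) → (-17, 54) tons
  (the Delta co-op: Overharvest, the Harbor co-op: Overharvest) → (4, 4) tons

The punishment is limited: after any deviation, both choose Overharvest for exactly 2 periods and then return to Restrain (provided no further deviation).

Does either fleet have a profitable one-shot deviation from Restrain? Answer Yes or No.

Comparing payoff streams over the 3 periods until play realigns: cooperate → 40(1+δ+…+δ^2); deviate → 54 + 4(δ+…+δ^2).
Cooperation is sustained iff (40−4)(δ+…+δ^2) ≥ 54−40.
δ+…+δ^2 = 5/6·(1−(5/6)^2)/(1−5/6) = 1.5278, and (54−40)/(40−4) = 0.3889.
1.5278 ≥ 0.3889, so cooperation is sustainable.

No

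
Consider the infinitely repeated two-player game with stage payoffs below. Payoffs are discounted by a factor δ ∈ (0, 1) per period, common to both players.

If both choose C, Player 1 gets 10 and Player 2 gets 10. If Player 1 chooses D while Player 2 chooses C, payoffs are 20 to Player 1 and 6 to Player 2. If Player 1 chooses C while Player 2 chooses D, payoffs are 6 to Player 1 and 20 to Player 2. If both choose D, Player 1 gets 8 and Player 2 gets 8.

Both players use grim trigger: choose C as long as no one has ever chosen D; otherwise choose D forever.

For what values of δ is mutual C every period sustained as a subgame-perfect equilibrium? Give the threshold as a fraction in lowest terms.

5/6

10/(1−δ) ≥ 20 + 8δ/(1−δ)
10 ≥ 20 − 12δ
δ ≥ 10/12 = 5/6.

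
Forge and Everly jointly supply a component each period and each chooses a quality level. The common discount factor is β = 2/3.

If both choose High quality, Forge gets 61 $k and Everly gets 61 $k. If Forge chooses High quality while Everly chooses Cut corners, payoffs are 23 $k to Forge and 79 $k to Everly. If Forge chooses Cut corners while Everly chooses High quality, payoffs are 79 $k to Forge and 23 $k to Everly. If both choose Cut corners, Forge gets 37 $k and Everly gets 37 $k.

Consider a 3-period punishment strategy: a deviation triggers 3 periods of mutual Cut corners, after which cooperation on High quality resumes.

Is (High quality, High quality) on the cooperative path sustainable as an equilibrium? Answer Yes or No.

Yes

A one-shot deviation gives 79 now, then 37 for 3 periods, then back to 61.
Gain from deviating: (79−61) today; loss: (61−37) in each of the next 3 periods.
No-deviation condition: (61−37)(β+…+β^3) ≥ 79−61, i.e. β+…+β^3 ≥ 3/4.
At β = 2/3: β+…+β^3 = 1.4074 ≥ 0.7500.
So cooperation is sustainable.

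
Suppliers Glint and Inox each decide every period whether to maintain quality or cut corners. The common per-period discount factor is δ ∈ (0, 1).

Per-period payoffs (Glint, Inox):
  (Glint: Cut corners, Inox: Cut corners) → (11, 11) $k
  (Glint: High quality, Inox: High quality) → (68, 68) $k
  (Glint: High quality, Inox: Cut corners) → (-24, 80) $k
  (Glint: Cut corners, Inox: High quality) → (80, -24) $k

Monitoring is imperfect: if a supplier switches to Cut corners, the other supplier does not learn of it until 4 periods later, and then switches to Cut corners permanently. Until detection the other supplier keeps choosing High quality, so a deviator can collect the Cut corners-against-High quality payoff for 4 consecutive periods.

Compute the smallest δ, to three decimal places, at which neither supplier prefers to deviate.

A deviator earns 80 for 4 periods, then 11 forever; cooperating earns 68 forever. Multiplying the IC by (1−δ):
68 ≥ 80(1−δ^4) + 11δ^4, so 69·δ^4 ≥ 12 and δ^4 ≥ 4/23.
δ ≥ (4/23)^(1/4) ≈ 0.646.

0.646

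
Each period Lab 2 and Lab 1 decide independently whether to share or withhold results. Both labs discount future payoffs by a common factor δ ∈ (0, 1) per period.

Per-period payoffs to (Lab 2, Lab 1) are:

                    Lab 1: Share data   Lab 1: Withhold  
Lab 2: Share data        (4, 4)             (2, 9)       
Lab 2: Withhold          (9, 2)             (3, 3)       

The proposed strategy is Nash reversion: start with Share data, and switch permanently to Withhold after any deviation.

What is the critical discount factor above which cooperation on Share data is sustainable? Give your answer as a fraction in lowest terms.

Under grim trigger the critical discount factor is (T−C)/(T−P) with T = 9, C = 4, P = 3.
δ* = (9−4)/(9−3) = 5/6.

5/6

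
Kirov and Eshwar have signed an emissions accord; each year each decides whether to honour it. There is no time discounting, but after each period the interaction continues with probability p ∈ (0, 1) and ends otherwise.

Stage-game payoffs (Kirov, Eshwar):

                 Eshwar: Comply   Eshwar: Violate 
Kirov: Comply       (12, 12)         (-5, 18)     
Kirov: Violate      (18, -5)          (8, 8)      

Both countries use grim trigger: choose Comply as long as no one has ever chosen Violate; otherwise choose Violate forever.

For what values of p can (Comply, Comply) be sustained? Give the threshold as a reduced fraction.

Expected cooperation value is 12 + p·12 + p²·12 + … = 12/(1−p); deviation gives 18 + p·8/(1−p).
12 ≥ 18(1−p) + 8p ⇒ 10p ≥ 6 ⇒ p ≥ 6/10 = 3/5.

3/5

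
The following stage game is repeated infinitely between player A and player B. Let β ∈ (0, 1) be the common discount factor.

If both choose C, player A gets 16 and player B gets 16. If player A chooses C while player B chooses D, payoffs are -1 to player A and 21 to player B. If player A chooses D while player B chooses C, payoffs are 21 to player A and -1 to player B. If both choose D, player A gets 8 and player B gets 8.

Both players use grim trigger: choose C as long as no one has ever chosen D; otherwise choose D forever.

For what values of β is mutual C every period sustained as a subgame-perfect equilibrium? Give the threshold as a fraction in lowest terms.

5/13

16/(1−β) ≥ 21 + 8β/(1−β)
16 ≥ 21 − 13β
β ≥ 5/13.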